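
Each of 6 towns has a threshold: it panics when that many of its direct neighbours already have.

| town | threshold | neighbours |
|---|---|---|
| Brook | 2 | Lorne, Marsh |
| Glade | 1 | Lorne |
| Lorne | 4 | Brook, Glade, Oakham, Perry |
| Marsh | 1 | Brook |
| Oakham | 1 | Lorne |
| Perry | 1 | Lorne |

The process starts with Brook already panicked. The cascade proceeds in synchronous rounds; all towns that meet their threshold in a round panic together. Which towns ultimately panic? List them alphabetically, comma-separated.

Round 1 — Brook panics (initial).
Round 2 — checking thresholds:
  Lorne: 1 of 4 neighbours < 4, below threshold.
  Marsh: 1 of 1 neighbours ≥ 1, panics.
Round 3 — no new panics; cascade stops.

Brook, Marsh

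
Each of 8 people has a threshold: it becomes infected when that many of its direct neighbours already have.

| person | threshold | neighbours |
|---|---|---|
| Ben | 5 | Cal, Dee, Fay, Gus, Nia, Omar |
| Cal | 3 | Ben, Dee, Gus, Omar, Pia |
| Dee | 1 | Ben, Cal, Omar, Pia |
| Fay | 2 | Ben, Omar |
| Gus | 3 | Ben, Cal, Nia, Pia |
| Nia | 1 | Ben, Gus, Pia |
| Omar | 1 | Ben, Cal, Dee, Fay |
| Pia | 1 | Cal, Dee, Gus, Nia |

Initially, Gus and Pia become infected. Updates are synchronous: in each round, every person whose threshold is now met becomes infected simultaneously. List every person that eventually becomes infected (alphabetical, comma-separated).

Ben, Cal, Dee, Fay, Gus, Nia, Omar, Pia

Round 1 — Gus, Pia become infected (initial).
Round 2 — checking thresholds:
  Ben: 1 of 6 neighbours < 5, holds.
  Cal: 2 of 5 neighbours < 3, holds.
  Dee: 1 of 4 neighbours ≥ 1, becomes infected.
  Nia: 2 of 3 neighbours ≥ 1, becomes infected.
Round 3 — checking thresholds:
  Ben: 3 of 6 neighbours < 5, holds.
  Cal: 3 of 5 neighbours ≥ 3, becomes infected.
  Omar: 1 of 4 neighbours ≥ 1, becomes infected.
Round 4 — checking thresholds:
  Ben: 5 of 6 neighbours ≥ 5, becomes infected.
  Fay: 1 of 2 neighbours < 2, holds.
Round 5 — checking thresholds:
  Fay: 2 of 2 neighbours ≥ 2, becomes infected.
Round 6 — no new infections; cascade stops.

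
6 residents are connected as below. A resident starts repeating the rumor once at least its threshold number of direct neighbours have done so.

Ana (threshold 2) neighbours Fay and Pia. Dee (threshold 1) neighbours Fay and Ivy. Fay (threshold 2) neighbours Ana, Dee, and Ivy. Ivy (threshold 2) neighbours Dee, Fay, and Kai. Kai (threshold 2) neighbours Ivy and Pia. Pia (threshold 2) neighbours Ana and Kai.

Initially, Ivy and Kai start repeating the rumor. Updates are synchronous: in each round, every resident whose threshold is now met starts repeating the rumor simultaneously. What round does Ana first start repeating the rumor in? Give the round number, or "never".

never

Round 1 — Ivy, Kai start repeating the rumor (initial).
Round 2 — checking thresholds:
  Dee: 1 of 2 neighbours ≥ 1, starts repeating the rumor.
  Fay: 1 of 3 neighbours < 2, not yet.
  Pia: 1 of 2 neighbours < 2, not yet.
Round 3 — checking thresholds:
  Fay: 2 of 3 neighbours ≥ 2, starts repeating the rumor.
  Pia: 1 of 2 neighbours < 2, not yet.
Round 4 — no new spreads; cascade stops.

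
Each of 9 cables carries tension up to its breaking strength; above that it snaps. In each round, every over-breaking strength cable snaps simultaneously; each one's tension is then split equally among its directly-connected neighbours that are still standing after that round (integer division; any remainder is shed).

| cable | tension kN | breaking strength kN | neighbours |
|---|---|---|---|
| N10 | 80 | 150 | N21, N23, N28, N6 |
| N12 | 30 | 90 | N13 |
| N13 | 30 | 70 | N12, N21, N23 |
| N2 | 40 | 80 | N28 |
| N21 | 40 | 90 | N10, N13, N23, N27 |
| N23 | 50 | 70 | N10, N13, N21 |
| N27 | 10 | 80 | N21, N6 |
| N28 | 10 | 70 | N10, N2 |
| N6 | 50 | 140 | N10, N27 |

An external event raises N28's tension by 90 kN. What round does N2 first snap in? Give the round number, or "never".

2

Round 1 — N28 at 100 > 70. N28 snaps.
  N28 sheds 100 kN to N10, N2: 50 each.
    N10: 80+50 = 130 ≤ 150
    N2: 40+50 = 90 > 80
Round 2 — N2 snaps.
  N2 sheds 90 kN: no online neighbours, lost.
No further breaks.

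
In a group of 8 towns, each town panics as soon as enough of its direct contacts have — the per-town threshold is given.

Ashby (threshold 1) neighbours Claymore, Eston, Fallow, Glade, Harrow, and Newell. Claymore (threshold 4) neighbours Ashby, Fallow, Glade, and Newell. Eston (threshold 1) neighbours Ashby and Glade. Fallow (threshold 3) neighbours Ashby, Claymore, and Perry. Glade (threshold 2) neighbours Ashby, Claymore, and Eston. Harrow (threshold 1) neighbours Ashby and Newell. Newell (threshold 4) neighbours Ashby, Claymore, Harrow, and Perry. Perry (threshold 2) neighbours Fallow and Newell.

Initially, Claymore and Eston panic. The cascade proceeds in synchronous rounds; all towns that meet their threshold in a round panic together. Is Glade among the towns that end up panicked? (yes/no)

yes

Round 1 — Claymore, Eston panic (initial).
Round 2 — checking thresholds:
  Ashby: 2 of 6 neighbours ≥ 1, panics.
  Fallow: 1 of 3 neighbours < 3, holds.
  Glade: 2 of 3 neighbours ≥ 2, panics.
  Newell: 1 of 4 neighbours < 4, holds.
Round 3 — checking thresholds:
  Fallow: 2 of 3 neighbours < 3, holds.
  Harrow: 1 of 2 neighbours ≥ 1, panics.
  Newell: 2 of 4 neighbours < 4, holds.
Round 4 — no new panics; cascade stops.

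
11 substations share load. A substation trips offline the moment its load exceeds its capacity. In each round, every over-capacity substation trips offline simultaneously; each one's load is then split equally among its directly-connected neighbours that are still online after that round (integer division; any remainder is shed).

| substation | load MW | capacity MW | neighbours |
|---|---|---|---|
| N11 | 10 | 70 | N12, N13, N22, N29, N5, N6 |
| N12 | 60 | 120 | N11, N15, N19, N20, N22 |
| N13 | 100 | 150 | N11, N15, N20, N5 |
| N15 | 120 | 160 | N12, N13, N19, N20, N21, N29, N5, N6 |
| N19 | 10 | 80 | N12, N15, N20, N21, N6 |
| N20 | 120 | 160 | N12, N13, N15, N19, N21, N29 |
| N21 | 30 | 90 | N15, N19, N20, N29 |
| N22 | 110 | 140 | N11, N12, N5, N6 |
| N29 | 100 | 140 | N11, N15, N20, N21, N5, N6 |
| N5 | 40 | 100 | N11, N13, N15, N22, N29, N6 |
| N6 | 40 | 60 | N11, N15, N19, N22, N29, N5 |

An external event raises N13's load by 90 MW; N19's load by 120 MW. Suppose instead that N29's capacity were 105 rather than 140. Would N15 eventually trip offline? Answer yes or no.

With N29's capacity at 105:
Round 1 — N13 at 190 > 150; N19 at 130 > 80. N13, N19 trip offline.
  N13 sheds 190 MW to N11, N15, N20, N5: 47 each (2 lost).
    N11: 10+47 = 57 ≤ 70
    N15: 120+47 = 167 > 160
    N20: 120+47 = 167 > 160
    N5: 40+47 = 87 ≤ 100
  N19 sheds 130 MW to N12, N15, N20, N21, N6: 26 each.
    N12: 60+26 = 86 ≤ 120
    N15: 167+26 = 193 > 160
    N20: 167+26 = 193 > 160
    N21: 30+26 = 56 ≤ 90
    N6: 40+26 = 66 > 60
Round 2 — N15, N20, N6 trip offline.
  N15 sheds 193 MW to N12, N21, N29, N5: 48 each (1 lost).
    N12: 86+48 = 134 > 120
    N21: 56+48 = 104 > 90
    N29: 100+48 = 148 > 105
    N5: 87+48 = 135 > 100
  N20 sheds 193 MW to N12, N21, N29: 64 each (1 lost).
    N12: 134+64 = 198 > 120
    N21: 104+64 = 168 > 90
    N29: 148+64 = 212 > 105
  N6 sheds 66 MW to N11, N22, N29, N5: 16 each (2 lost).
    N11: 57+16 = 73 > 70
    N22: 110+16 = 126 ≤ 140
    N29: 212+16 = 228 > 105
    N5: 135+16 = 151 > 100
Round 3 — N11, N12, N21, N29, N5 trip offline.
  N11 sheds 73 MW to N22: 73 each.
    N22: 126+73 = 199 > 140
  N12 sheds 198 MW to N22: 198 each.
    N22: 199+198 = 397 > 140
  N21 sheds 168 MW: no online neighbours, lost.
  N29 sheds 228 MW: no online neighbours, lost.
  N5 sheds 151 MW to N22: 151 each.
    N22: 397+151 = 548 > 140
Round 4 — N22 trips offline.
  N22 sheds 548 MW: no online neighbours, lost.
No further trips.

yes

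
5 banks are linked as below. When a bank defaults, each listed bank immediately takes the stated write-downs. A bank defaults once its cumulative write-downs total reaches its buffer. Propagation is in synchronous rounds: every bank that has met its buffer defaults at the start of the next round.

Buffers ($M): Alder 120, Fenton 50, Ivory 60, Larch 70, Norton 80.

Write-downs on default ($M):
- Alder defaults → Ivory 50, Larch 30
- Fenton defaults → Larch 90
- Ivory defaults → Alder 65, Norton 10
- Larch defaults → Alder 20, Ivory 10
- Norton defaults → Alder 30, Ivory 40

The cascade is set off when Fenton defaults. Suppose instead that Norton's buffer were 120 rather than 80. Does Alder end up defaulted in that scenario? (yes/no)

no

With Norton's buffer at 120:
Round 1 — Fenton defaults (initial).
  Larch: +90 → 90 ≥ 70
Round 2 — Larch defaults.
  Alder: +20 → 20 < 120
  Ivory: +10 → 10 < 60
No further defaults.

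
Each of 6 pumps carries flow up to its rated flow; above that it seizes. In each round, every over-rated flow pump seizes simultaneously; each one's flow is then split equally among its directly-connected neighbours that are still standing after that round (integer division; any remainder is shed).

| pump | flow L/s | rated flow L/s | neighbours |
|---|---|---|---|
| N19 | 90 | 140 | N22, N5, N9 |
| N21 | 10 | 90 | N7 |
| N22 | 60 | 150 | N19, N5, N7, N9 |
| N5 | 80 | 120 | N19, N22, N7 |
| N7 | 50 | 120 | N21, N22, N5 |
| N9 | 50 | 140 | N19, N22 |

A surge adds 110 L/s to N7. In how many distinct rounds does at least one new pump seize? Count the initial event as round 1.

4

Round 1 — N7 at 160 > 120. N7 seizes.
  N7 sheds 160 L/s to N21, N22, N5: 53 each (1 lost).
    N21: 10+53 = 63 ≤ 90
    N22: 60+53 = 113 ≤ 150
    N5: 80+53 = 133 > 120
Round 2 — N5 seizes.
  N5 sheds 133 L/s to N19, N22: 66 each (1 lost).
    N19: 90+66 = 156 > 140
    N22: 113+66 = 179 > 150
Round 3 — N19, N22 seize.
  N19 sheds 156 L/s to N9: 156 each.
    N9: 50+156 = 206 > 140
  N22 sheds 179 L/s to N9: 179 each.
    N9: 206+179 = 385 > 140
Round 4 — N9 seizes.
  N9 sheds 385 L/s: no online neighbours, lost.
No further seizures.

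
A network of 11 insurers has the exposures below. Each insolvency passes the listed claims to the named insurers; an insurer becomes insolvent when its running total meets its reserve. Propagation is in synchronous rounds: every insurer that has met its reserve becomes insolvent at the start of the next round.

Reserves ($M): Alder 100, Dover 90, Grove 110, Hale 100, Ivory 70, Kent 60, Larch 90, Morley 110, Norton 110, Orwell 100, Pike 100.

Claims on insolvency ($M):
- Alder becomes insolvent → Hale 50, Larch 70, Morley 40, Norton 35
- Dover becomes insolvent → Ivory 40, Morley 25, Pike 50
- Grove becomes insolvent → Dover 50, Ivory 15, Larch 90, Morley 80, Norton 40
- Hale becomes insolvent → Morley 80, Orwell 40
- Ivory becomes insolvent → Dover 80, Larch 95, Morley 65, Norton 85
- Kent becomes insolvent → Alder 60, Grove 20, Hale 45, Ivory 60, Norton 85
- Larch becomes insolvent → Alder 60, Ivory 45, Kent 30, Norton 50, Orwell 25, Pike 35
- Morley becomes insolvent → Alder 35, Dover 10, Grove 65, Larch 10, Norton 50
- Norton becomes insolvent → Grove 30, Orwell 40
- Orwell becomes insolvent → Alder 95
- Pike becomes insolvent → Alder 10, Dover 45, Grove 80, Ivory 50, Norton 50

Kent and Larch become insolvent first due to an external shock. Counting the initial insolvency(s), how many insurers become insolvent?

5

Round 1 — Kent, Larch become insolvent (initial).
  Alder: +60+60 → 120 ≥ 100
  Grove: +20 → 20 < 110
  Hale: +45 → 45 < 100
  Ivory: +60+45 → 105 ≥ 70
  Norton: +85+50 → 135 ≥ 110
  Orwell: +25 → 25 < 100
  Pike: +35 → 35 < 100
Round 2 — Alder, Ivory, Norton become insolvent.
  Dover: +80 → 80 < 90
  Grove: +30 → 50 < 110
  Hale: +50 → 95 < 100
  Morley: +40+65 → 105 < 110
  Orwell: +40 → 65 < 100
No further insolvencies.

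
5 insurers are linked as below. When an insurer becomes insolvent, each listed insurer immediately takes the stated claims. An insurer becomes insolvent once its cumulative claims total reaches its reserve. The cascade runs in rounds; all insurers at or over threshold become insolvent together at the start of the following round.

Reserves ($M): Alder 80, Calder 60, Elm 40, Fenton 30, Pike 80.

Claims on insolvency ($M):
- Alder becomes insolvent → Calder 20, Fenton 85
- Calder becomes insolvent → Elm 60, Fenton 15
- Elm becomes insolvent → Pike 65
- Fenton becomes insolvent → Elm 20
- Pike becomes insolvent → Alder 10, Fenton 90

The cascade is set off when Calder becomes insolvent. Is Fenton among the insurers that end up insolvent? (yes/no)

no

Round 1 — Calder becomes insolvent (initial).
  Elm: +60 → 60 ≥ 40
  Fenton: +15 → 15 < 30
Round 2 — Elm becomes insolvent.
  Pike: +65 → 65 < 80
No further insolvencies.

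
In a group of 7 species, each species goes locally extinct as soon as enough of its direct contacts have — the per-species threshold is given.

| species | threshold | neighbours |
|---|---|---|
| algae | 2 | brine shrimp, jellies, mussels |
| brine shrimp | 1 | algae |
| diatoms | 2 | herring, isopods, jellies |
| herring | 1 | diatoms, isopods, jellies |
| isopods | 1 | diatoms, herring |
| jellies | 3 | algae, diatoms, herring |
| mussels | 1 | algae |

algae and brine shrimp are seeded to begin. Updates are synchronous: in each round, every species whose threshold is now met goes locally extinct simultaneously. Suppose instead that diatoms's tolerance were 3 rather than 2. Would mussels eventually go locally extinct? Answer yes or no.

With diatoms's tolerance at 3:
Round 1 — algae, brine shrimp go locally extinct (initial).
Round 2 — checking thresholds:
  jellies: 1 of 3 neighbours < 3, below threshold.
  mussels: 1 of 1 neighbours ≥ 1, goes locally extinct.
Round 3 — no new extinctions; cascade stops.

yes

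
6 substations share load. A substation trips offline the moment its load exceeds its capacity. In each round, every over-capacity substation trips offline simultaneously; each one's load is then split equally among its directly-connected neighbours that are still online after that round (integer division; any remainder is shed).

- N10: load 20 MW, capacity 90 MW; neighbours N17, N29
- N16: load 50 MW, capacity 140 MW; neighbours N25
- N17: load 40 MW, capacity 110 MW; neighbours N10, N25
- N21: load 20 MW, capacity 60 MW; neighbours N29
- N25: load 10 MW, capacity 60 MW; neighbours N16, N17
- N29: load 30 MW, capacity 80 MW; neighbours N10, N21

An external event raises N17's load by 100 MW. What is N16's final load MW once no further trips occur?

130

Round 1 — N17 at 140 > 110. N17 trips offline.
  N17 sheds 140 MW to N10, N25: 70 each.
    N10: 20+70 = 90 ≤ 90
    N25: 10+70 = 80 > 60
Round 2 — N25 trips offline.
  N25 sheds 80 MW to N16: 80 each.
    N16: 50+80 = 130 ≤ 140
No further trips.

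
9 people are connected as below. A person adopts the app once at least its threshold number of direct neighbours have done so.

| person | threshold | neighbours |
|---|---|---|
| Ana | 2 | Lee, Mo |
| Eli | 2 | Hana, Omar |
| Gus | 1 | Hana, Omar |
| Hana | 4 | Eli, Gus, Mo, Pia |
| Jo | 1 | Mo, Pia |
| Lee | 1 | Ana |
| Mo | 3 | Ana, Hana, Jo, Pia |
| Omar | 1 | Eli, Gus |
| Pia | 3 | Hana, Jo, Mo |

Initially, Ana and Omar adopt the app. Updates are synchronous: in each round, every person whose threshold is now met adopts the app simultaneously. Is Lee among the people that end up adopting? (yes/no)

yes

Round 1 — Ana, Omar adopt the app (initial).
Round 2 — checking thresholds:
  Eli: 1 of 2 neighbours < 2, below threshold.
  Gus: 1 of 2 neighbours ≥ 1, adopts the app.
  Lee: 1 of 1 neighbours ≥ 1, adopts the app.
  Mo: 1 of 4 neighbours < 3, below threshold.
Round 3 — no new adoptions; cascade stops.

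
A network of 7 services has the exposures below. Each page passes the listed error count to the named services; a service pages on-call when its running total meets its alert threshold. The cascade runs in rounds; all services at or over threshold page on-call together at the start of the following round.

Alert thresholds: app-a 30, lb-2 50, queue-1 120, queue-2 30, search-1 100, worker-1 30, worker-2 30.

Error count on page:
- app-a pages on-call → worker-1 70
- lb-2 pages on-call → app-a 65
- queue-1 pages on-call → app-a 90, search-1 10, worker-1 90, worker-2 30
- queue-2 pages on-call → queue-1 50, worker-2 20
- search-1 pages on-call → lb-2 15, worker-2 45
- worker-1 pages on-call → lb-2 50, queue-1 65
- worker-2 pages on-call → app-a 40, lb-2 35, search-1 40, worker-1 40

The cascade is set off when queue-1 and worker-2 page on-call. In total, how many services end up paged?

Round 1 — queue-1, worker-2 page on-call (initial).
  app-a: +90+40 → 130 ≥ 30
  lb-2: +35 → 35 < 50
  search-1: +10+40 → 50 < 100
  worker-1: +90+40 → 130 ≥ 30
Round 2 — app-a, worker-1 page on-call.
  lb-2: +50 → 85 ≥ 50
Round 3 — lb-2 pages on-call.
No further pages.

5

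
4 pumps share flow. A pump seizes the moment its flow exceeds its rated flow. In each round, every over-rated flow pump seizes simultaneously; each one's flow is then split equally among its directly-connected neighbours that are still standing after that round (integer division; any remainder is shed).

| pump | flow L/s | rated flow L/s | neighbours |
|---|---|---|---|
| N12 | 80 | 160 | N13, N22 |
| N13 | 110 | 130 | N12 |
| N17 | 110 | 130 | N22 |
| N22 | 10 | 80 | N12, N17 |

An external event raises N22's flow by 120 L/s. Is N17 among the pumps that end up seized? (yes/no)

yes

Round 1 — N22 at 130 > 80. N22 seizes.
  N22 sheds 130 L/s to N12, N17: 65 each.
    N12: 80+65 = 145 ≤ 160
    N17: 110+65 = 175 > 130
Round 2 — N17 seizes.
  N17 sheds 175 L/s: no online neighbours, lost.
No further seizures.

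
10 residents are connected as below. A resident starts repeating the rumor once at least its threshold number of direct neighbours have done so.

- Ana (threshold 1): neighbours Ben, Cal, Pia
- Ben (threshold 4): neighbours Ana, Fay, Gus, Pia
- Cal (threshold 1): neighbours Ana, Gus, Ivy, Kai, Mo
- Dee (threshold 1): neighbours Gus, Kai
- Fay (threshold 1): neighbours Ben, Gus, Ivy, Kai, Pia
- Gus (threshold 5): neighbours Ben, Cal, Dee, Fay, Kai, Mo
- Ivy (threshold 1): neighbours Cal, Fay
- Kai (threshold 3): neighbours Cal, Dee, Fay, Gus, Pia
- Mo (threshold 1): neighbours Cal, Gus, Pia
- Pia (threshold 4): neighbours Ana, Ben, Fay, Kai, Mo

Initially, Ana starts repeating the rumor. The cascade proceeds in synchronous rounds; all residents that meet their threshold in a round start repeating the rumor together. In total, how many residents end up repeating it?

5

Round 1 — Ana starts repeating the rumor (initial).
Round 2 — checking thresholds:
  Ben: 1 of 4 neighbours < 4, below threshold.
  Cal: 1 of 5 neighbours ≥ 1, starts repeating the rumor.
  Pia: 1 of 5 neighbours < 4, below threshold.
Round 3 — checking thresholds:
  Ben: 1 of 4 neighbours < 4, below threshold.
  Gus: 1 of 6 neighbours < 5, below threshold.
  Ivy: 1 of 2 neighbours ≥ 1, starts repeating the rumor.
  Kai: 1 of 5 neighbours < 3, below threshold.
  Mo: 1 of 3 neighbours ≥ 1, starts repeating the rumor.
  Pia: 1 of 5 neighbours < 4, below threshold.
Round 4 — checking thresholds:
  Ben: 1 of 4 neighbours < 4, below threshold.
  Fay: 1 of 5 neighbours ≥ 1, starts repeating the rumor.
  Gus: 2 of 6 neighbours < 5, below threshold.
  Kai: 1 of 5 neighbours < 3, below threshold.
  Pia: 2 of 5 neighbours < 4, below threshold.
Round 5 — no new spreads; cascade stops.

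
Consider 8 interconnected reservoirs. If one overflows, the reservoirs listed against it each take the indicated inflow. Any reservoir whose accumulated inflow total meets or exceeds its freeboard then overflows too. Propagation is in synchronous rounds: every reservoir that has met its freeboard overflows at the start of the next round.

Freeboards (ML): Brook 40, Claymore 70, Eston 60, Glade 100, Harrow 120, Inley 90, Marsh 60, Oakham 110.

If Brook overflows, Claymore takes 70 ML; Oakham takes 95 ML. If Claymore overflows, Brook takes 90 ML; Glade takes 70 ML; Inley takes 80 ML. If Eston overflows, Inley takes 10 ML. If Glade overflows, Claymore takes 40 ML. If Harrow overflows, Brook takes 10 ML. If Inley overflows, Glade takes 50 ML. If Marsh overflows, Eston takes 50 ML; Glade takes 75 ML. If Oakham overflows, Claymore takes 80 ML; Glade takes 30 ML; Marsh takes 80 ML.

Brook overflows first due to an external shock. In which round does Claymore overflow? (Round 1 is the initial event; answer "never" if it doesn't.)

2

Round 1 — Brook overflows (initial).
  Claymore: +70 → 70 ≥ 70
  Oakham: +95 → 95 < 110
Round 2 — Claymore overflows.
  Glade: +70 → 70 < 100
  Inley: +80 → 80 < 90
No further overflows.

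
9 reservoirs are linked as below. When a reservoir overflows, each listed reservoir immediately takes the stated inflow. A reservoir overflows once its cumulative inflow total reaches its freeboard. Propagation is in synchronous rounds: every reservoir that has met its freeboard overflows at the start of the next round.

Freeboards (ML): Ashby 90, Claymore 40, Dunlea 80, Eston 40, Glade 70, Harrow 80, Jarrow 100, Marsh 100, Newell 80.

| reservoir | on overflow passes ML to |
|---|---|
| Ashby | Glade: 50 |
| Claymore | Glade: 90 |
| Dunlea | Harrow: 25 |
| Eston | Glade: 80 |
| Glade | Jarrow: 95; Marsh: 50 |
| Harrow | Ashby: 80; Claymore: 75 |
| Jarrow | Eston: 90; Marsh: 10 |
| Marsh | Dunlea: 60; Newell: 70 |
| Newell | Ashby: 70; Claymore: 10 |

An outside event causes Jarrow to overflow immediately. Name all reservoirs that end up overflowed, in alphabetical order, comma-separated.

Eston, Glade, Jarrow

Round 1 — Jarrow overflows (initial).
  Eston: +90 → 90 ≥ 40
  Marsh: +10 → 10 < 100
Round 2 — Eston overflows.
  Glade: +80 → 80 ≥ 70
Round 3 — Glade overflows.
  Marsh: +50 → 60 < 100
No further overflows.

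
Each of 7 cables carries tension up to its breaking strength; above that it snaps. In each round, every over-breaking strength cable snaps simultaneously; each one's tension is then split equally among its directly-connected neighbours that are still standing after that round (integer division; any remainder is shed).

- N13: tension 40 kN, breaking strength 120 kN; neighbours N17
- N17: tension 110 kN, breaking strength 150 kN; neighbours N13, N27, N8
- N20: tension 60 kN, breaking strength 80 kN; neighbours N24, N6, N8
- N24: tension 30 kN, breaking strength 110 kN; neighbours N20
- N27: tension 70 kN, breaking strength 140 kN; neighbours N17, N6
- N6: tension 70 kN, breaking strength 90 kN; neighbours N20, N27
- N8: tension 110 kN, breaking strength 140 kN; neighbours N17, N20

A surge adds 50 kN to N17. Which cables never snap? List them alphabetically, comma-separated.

N13

Round 1 — N17 at 160 > 150. N17 snaps.
  N17 sheds 160 kN to N13, N27, N8: 53 each (1 lost).
    N13: 40+53 = 93 ≤ 120
    N27: 70+53 = 123 ≤ 140
    N8: 110+53 = 163 > 140
Round 2 — N8 snaps.
  N8 sheds 163 kN to N20: 163 each.
    N20: 60+163 = 223 > 80
Round 3 — N20 snaps.
  N20 sheds 223 kN to N24, N6: 111 each (1 lost).
    N24: 30+111 = 141 > 110
    N6: 70+111 = 181 > 90
Round 4 — N24, N6 snap.
  N24 sheds 141 kN: no online neighbours, lost.
  N6 sheds 181 kN to N27: 181 each.
    N27: 123+181 = 304 > 140
Round 5 — N27 snaps.
  N27 sheds 304 kN: no online neighbours, lost.
No further breaks.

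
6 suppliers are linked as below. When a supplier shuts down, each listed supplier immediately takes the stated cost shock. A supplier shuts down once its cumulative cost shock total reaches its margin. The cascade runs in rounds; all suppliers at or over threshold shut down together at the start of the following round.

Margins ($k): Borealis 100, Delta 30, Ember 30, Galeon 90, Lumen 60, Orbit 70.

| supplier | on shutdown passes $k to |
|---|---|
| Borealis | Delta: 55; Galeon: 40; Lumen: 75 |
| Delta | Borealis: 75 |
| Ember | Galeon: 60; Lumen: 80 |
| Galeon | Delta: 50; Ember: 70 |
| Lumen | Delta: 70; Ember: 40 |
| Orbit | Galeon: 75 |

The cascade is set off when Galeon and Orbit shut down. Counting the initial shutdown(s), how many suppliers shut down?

Round 1 — Galeon, Orbit shut down (initial).
  Delta: +50 → 50 ≥ 30
  Ember: +70 → 70 ≥ 30
Round 2 — Delta, Ember shut down.
  Borealis: +75 → 75 < 100
  Lumen: +80 → 80 ≥ 60
Round 3 — Lumen shuts down.
No further shutdowns.

5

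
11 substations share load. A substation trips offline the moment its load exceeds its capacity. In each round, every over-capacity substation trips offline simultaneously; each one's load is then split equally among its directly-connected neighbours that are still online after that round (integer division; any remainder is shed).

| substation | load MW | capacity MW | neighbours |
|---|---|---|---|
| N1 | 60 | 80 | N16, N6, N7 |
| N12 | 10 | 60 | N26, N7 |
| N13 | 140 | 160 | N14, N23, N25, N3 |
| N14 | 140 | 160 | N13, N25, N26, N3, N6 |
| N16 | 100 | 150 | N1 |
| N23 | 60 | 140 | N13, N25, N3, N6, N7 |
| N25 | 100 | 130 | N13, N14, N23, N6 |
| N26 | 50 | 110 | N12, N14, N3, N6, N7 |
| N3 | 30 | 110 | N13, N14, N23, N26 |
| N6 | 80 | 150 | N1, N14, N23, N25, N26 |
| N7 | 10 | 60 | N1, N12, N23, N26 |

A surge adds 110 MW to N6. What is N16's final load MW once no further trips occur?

149

Round 1 — N6 at 190 > 150. N6 trips offline.
  N6 sheds 190 MW to N1, N14, N23, N25, N26: 38 each.
    N1: 60+38 = 98 > 80
    N14: 140+38 = 178 > 160
    N23: 60+38 = 98 ≤ 140
    N25: 100+38 = 138 > 130
    N26: 50+38 = 88 ≤ 110
Round 2 — N1, N14, N25 trip offline.
  N1 sheds 98 MW to N16, N7: 49 each.
    N16: 100+49 = 149 ≤ 150
    N7: 10+49 = 59 ≤ 60
  N14 sheds 178 MW to N13, N26, N3: 59 each (1 lost).
    N13: 140+59 = 199 > 160
    N26: 88+59 = 147 > 110
    N3: 30+59 = 89 ≤ 110
  N25 sheds 138 MW to N13, N23: 69 each.
    N13: 199+69 = 268 > 160
    N23: 98+69 = 167 > 140
Round 3 — N13, N23, N26 trip offline.
  N13 sheds 268 MW to N3: 268 each.
    N3: 89+268 = 357 > 110
  N23 sheds 167 MW to N3, N7: 83 each (1 lost).
    N3: 357+83 = 440 > 110
    N7: 59+83 = 142 > 60
  N26 sheds 147 MW to N12, N3, N7: 49 each.
    N12: 10+49 = 59 ≤ 60
    N3: 440+49 = 489 > 110
    N7: 142+49 = 191 > 60
Round 4 — N3, N7 trip offline.
  N3 sheds 489 MW: no online neighbours, lost.
  N7 sheds 191 MW to N12: 191 each.
    N12: 59+191 = 250 > 60
Round 5 — N12 trips offline.
  N12 sheds 250 MW: no online neighbours, lost.
No further trips.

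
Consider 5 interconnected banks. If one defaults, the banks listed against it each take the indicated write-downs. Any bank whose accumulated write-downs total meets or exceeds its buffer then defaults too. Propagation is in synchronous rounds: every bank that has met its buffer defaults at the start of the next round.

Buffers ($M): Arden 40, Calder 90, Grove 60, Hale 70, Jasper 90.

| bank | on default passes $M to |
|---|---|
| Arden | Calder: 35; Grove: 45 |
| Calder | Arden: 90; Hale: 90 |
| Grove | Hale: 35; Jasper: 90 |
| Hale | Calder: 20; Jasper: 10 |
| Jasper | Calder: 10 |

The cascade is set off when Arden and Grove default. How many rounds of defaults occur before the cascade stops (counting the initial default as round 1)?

2

Round 1 — Arden, Grove default (initial).
  Calder: +35 → 35 < 90
  Hale: +35 → 35 < 70
  Jasper: +90 → 90 ≥ 90
Round 2 — Jasper defaults.
  Calder: +10 → 45 < 90
No further defaults.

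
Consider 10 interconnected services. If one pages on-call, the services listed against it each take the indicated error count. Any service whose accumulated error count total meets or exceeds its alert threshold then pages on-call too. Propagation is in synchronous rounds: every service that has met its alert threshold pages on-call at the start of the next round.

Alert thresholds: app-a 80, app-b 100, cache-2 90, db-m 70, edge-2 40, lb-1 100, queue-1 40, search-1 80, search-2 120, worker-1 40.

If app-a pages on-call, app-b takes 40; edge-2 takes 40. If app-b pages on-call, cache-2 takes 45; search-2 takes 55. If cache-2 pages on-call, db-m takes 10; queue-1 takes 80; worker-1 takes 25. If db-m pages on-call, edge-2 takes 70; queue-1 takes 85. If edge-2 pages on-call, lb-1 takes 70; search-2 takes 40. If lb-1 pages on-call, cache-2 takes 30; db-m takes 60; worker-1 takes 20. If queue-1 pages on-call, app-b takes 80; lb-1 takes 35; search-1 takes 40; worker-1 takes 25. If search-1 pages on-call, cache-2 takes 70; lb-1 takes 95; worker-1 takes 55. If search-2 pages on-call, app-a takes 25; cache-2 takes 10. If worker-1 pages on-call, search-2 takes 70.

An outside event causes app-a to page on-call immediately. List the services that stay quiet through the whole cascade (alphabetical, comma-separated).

Round 1 — app-a pages on-call (initial).
  app-b: +40 → 40 < 100
  edge-2: +40 → 40 ≥ 40
Round 2 — edge-2 pages on-call.
  lb-1: +70 → 70 < 100
  search-2: +40 → 40 < 120
No further pages.

app-b, cache-2, db-m, lb-1, queue-1, search-1, search-2, worker-1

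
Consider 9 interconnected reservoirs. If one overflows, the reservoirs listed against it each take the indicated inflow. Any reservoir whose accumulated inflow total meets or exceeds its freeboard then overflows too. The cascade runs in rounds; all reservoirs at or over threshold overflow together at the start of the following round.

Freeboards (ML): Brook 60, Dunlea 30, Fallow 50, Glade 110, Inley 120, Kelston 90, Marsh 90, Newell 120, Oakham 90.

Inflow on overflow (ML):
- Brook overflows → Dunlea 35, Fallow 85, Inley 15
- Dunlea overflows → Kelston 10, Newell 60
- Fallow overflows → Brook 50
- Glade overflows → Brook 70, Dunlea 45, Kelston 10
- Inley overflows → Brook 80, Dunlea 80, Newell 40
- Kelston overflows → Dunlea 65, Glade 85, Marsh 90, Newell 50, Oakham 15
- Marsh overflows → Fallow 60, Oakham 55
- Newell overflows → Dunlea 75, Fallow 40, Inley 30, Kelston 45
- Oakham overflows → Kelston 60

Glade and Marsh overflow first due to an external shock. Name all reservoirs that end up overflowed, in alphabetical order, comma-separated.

Brook, Dunlea, Fallow, Glade, Marsh

Round 1 — Glade, Marsh overflow (initial).
  Brook: +70 → 70 ≥ 60
  Dunlea: +45 → 45 ≥ 30
  Fallow: +60 → 60 ≥ 50
  Kelston: +10 → 10 < 90
  Oakham: +55 → 55 < 90
Round 2 — Brook, Dunlea, Fallow overflow.
  Inley: +15 → 15 < 120
  Kelston: +10 → 20 < 90
  Newell: +60 → 60 < 120
No further overflows.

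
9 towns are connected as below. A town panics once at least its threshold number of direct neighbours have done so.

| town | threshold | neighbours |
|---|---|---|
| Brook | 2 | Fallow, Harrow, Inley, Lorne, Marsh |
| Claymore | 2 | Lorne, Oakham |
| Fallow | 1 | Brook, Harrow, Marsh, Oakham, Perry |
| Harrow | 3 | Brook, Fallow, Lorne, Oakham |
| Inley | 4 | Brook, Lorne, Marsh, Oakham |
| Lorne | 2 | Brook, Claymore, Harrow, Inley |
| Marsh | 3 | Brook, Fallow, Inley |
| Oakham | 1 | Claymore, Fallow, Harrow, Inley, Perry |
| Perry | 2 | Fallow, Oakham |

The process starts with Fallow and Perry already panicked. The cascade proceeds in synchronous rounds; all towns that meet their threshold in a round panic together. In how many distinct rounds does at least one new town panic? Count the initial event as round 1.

Round 1 — Fallow, Perry panic (initial).
Round 2 — checking thresholds:
  Brook: 1 of 5 neighbours < 2, below threshold.
  Harrow: 1 of 4 neighbours < 3, below threshold.
  Marsh: 1 of 3 neighbours < 3, below threshold.
  Oakham: 2 of 5 neighbours ≥ 1, panics.
Round 3 — no new panics; cascade stops.

2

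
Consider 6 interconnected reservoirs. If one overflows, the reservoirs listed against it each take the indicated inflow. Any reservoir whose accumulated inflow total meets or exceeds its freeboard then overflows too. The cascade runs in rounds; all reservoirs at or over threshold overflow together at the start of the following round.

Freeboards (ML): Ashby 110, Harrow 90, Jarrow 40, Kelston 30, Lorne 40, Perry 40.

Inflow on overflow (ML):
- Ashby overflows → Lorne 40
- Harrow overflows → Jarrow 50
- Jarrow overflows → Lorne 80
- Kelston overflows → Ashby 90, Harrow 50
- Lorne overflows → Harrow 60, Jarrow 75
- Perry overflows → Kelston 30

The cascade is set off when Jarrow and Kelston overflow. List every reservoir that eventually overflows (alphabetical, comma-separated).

Harrow, Jarrow, Kelston, Lorne

Round 1 — Jarrow, Kelston overflow (initial).
  Ashby: +90 → 90 < 110
  Harrow: +50 → 50 < 90
  Lorne: +80 → 80 ≥ 40
Round 2 — Lorne overflows.
  Harrow: +60 → 110 ≥ 90
Round 3 — Harrow overflows.
No further overflows.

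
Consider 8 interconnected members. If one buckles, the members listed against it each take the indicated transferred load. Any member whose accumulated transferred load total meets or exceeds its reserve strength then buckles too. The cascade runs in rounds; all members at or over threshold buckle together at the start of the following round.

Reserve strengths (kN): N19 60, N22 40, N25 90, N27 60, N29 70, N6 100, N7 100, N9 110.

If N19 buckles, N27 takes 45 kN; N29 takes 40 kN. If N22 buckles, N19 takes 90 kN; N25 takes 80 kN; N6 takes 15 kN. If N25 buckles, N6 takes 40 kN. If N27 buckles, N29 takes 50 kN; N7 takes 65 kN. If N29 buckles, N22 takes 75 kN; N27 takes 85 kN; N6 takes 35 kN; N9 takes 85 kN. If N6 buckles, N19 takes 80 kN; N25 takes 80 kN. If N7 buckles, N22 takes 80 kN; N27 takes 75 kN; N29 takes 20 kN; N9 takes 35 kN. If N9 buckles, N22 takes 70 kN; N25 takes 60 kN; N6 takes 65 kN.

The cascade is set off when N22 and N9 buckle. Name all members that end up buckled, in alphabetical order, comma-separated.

N19, N22, N25, N6, N9

Round 1 — N22, N9 buckle (initial).
  N19: +90 → 90 ≥ 60
  N25: +80+60 → 140 ≥ 90
  N6: +15+65 → 80 < 100
Round 2 — N19, N25 buckle.
  N27: +45 → 45 < 60
  N29: +40 → 40 < 70
  N6: +40 → 120 ≥ 100
Round 3 — N6 buckles.
No further bucklings.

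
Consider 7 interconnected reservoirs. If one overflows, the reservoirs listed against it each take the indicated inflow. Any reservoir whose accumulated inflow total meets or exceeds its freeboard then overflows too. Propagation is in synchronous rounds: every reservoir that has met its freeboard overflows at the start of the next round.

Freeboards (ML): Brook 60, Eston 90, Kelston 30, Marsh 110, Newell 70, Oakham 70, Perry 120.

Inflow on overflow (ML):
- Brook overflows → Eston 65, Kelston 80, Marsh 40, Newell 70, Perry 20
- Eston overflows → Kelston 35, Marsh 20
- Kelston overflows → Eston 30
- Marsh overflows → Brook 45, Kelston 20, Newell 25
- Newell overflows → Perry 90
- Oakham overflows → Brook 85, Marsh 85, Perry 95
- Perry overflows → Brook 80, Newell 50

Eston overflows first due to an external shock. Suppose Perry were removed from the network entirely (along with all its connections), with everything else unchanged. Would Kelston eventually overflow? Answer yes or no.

yes

With Perry removed:
Round 1 — Eston overflows (initial).
  Kelston: +35 → 35 ≥ 30
  Marsh: +20 → 20 < 110
Round 2 — Kelston overflows.
No further overflows.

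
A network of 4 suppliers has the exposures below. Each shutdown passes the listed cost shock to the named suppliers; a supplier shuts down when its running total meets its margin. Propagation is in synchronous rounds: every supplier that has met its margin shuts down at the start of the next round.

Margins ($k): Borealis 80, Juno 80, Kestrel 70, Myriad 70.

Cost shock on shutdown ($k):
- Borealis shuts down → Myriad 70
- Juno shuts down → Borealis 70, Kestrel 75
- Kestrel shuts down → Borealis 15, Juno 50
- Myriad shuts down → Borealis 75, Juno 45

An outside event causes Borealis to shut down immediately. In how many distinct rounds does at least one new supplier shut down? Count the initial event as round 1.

Round 1 — Borealis shuts down (initial).
  Myriad: +70 → 70 ≥ 70
Round 2 — Myriad shuts down.
  Juno: +45 → 45 < 80
No further shutdowns.

2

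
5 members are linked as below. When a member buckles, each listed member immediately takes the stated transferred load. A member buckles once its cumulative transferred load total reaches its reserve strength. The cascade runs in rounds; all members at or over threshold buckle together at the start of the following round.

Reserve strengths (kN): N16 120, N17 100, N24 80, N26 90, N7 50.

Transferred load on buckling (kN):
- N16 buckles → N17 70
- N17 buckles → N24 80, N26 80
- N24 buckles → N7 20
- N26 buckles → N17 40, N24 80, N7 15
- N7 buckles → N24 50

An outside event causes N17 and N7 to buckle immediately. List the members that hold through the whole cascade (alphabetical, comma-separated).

N16, N26

Round 1 — N17, N7 buckle (initial).
  N24: +80+50 → 130 ≥ 80
  N26: +80 → 80 < 90
Round 2 — N24 buckles.
No further bucklings.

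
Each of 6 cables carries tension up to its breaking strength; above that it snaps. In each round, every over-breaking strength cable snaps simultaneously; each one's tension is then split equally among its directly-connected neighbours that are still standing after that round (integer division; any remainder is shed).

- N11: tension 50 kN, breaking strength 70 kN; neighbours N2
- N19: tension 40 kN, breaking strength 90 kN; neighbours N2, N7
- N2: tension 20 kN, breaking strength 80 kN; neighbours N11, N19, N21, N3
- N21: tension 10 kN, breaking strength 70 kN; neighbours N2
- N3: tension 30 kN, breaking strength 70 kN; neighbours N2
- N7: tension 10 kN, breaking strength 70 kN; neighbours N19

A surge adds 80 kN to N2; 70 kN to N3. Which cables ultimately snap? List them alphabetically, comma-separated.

Round 1 — N2 at 100 > 80; N3 at 100 > 70. N2, N3 snap.
  N2 sheds 100 kN to N11, N19, N21: 33 each (1 lost).
    N11: 50+33 = 83 > 70
    N19: 40+33 = 73 ≤ 90
    N21: 10+33 = 43 ≤ 70
  N3 sheds 100 kN: no online neighbours, lost.
Round 2 — N11 snaps.
  N11 sheds 83 kN: no online neighbours, lost.
No further breaks.

N11, N2, N3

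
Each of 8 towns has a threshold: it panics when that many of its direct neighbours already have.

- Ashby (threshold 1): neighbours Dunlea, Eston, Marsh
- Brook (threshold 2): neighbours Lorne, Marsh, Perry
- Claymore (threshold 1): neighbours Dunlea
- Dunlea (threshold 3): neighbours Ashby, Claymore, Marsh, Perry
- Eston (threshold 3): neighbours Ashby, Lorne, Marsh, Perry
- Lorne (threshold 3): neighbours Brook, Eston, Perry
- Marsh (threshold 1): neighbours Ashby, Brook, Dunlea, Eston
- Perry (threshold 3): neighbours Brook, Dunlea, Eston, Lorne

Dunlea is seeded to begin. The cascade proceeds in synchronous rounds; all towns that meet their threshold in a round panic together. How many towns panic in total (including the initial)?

4

Round 1 — Dunlea panics (initial).
Round 2 — checking thresholds:
  Ashby: 1 of 3 neighbours ≥ 1, panics.
  Claymore: 1 of 1 neighbours ≥ 1, panics.
  Marsh: 1 of 4 neighbours ≥ 1, panics.
  Perry: 1 of 4 neighbours < 3, not yet.
Round 3 — no new panics; cascade stops.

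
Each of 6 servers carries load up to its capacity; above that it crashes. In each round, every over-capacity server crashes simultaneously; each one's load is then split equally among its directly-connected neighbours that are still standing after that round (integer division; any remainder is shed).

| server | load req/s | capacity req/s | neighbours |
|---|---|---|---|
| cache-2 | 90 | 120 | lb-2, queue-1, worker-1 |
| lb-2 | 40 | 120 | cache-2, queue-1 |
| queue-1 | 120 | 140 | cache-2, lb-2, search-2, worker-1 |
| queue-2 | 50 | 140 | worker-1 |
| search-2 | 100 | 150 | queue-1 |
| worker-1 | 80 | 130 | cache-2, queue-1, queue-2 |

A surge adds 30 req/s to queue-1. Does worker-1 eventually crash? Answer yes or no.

yes

Round 1 — queue-1 at 150 > 140. queue-1 crashes.
  queue-1 sheds 150 req/s to cache-2, lb-2, search-2, worker-1: 37 each (2 lost).
    cache-2: 90+37 = 127 > 120
    lb-2: 40+37 = 77 ≤ 120
    search-2: 100+37 = 137 ≤ 150
    worker-1: 80+37 = 117 ≤ 130
Round 2 — cache-2 crashes.
  cache-2 sheds 127 req/s to lb-2, worker-1: 63 each (1 lost).
    lb-2: 77+63 = 140 > 120
    worker-1: 117+63 = 180 > 130
Round 3 — lb-2, worker-1 crash.
  lb-2 sheds 140 req/s: no online neighbours, lost.
  worker-1 sheds 180 req/s to queue-2: 180 each.
    queue-2: 50+180 = 230 > 140
Round 4 — queue-2 crashes.
  queue-2 sheds 230 req/s: no online neighbours, lost.
No further crashes.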